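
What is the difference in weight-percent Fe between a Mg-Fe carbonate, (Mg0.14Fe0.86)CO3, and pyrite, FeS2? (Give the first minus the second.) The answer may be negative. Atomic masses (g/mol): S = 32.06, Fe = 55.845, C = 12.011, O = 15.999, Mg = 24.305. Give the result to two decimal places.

-3.45 percentage points

Fe in (Mg0.14Fe0.86)CO3: molar mass 111.437 g/mol; 0.86×55.845 = 48.027 g → 43.10 wt%.
Fe in FeS2: molar mass 119.965 g/mol; 1×55.845 = 55.845 g → 46.55 wt%.
Difference = 43.10 − 46.55 = -3.45 percentage points.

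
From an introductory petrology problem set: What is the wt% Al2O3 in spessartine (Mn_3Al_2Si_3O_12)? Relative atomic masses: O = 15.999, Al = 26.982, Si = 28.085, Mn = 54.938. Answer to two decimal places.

M(Mn_3Al_2Si_3O_12) = 495.021 g/mol; M(Al2O3) = 101.961 g/mol.
Moles Al2O3 per formula unit = 2 Al ÷ 2 = 1.0000.
Al2O3 fraction = (1.0000 × 101.961) / 495.021 = 101.961/495.021 = 0.2060.

20.60 wt%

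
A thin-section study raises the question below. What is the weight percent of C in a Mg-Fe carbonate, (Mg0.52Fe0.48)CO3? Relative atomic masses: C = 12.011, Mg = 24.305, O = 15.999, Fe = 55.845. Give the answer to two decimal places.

12.08 wt%

Molar mass of (Mg0.52Fe0.48)CO3: 0.52·24.305 + 0.48·55.845 + 1·12.011 + 3·15.999 = 99.452 g/mol.
Mass of C per formula unit: 1 × 12.011 = 12.011 g.
Weight fraction C = 12.011 / 99.452 = 0.1208.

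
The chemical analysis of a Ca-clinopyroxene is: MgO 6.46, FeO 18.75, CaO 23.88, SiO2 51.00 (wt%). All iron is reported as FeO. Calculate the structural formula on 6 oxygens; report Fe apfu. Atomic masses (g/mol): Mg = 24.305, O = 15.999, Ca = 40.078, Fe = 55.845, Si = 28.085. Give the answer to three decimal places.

MgO: 6.46/40.304 = 0.16028 mol → 0.16028 mol Mg, 0.16028 mol O.
FeO: 18.75/71.844 = 0.26098 mol → 0.26098 mol Fe, 0.26098 mol O.
CaO: 23.88/56.077 = 0.42584 mol → 0.42584 mol Ca, 0.42584 mol O.
SiO2: 51.00/60.083 = 0.84883 mol → 0.84883 mol Si, 1.69766 mol O.
Total oxygen = 2.54476 mol. Normalization factor = 6/2.54476 = 2.35779.
Fe per 6 O = 0.26098 × 2.35779 = 0.615.

0.615 Fe apfu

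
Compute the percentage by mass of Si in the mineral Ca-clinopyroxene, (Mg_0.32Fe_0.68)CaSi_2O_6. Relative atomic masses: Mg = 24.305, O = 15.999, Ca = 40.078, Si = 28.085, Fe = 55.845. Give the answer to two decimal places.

Formula mass = 0.32·24.305 + 0.68·55.845 + 1·40.078 + 2·28.085 + 6·15.999 = 237.994 g/mol, of which 56.170 g is Si.
So Si makes up 56.170/237.994 = 0.2360 of the mass, i.e. 23.60%.

23.60 mass %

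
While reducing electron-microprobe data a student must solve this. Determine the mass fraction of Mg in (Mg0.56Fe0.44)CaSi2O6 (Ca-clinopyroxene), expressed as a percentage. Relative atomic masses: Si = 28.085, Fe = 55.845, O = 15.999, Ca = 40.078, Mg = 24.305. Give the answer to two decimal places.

M((Mg0.56Fe0.44)CaSi2O6) = 230.425 g/mol.
Mg contributes 0.56 × 24.305 = 13.611 g per mole.
13.611/230.425 = 0.0591 → 5.91%.

5.91 weight percent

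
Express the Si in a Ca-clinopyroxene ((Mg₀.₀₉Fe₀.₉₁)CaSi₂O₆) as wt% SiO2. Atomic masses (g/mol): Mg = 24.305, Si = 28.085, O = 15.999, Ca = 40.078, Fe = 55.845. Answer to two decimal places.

Molar mass of (Mg₀.₀₉Fe₀.₉₁)CaSi₂O₆ = 0.09×24.305 + 0.91×55.845 + 1×40.078 + 2×28.085 + 6×15.999 = 245.248 g/mol.
Each formula unit contains 2 Si, equivalent to 2/1 = 2.0000 mol SiO2.
M(SiO2) = 1×28.085 + 2×15.999 = 60.083 g/mol.
Mass of SiO2 per formula unit = 2.0000 × 60.083 = 120.166 g.
SiO2 wt% = 120.166 / 245.248 × 100 = 49.00%.

49.00 wt%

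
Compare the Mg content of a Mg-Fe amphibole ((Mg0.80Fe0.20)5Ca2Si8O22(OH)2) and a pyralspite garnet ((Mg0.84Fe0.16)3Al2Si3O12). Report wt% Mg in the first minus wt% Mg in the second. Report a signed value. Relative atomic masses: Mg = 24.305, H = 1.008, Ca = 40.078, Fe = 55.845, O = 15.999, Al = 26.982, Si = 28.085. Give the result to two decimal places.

-3.12 percentage points

M((Mg0.80Fe0.20)5Ca2Si8O22(OH)2) = 843.893 g/mol, so wt% Mg = 97.220/843.893 × 100 = 11.52%.
M((Mg0.84Fe0.16)3Al2Si3O12) = 418.261 g/mol, so wt% Mg = 61.249/418.261 × 100 = 14.64%.
11.52 − 14.64 = -3.12 pp.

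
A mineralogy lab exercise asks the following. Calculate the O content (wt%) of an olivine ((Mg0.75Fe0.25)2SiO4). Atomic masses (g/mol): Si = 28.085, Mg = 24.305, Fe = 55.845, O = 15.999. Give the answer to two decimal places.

Formula mass = 1.50·24.305 + 0.50·55.845 + 1·28.085 + 4·15.999 = 156.461 g/mol, of which 63.996 g is O.
So O makes up 63.996/156.461 = 0.4090 of the mass, i.e. 40.90%.

40.90 wt%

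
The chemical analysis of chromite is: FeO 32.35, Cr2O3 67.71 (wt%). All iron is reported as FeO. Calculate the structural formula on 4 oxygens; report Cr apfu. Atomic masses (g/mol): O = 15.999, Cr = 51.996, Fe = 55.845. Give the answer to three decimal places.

1.995 Cr apfu

FeO: 32.35/71.844 = 0.45028 mol → 0.45028 mol Fe, 0.45028 mol O.
Cr2O3: 67.71/151.989 = 0.44549 mol → 0.89098 mol Cr, 1.33647 mol O.
Total oxygen = 1.78675 mol. Normalization factor = 4/1.78675 = 2.23870.
Cr per 4 O = 0.89098 × 2.23870 = 1.995.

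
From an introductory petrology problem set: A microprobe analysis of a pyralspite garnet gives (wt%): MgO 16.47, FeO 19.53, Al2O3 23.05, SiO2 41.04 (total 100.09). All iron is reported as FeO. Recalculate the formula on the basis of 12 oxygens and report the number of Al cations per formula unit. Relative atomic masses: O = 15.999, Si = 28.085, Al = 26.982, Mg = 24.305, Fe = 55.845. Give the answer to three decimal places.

1.991 Al apfu

MgO: 16.47/40.304 = 0.40864 mol → 0.40864 mol Mg, 0.40864 mol O.
FeO: 19.53/71.844 = 0.27184 mol → 0.27184 mol Fe, 0.27184 mol O.
Al2O3: 23.05/101.961 = 0.22607 mol → 0.45214 mol Al, 0.67821 mol O.
SiO2: 41.04/60.083 = 0.68306 mol → 0.68306 mol Si, 1.36612 mol O.
Total oxygen = 2.72481 mol. Normalization factor = 12/2.72481 = 4.40398.
Al per 12 O = 0.45214 × 4.40398 = 1.991.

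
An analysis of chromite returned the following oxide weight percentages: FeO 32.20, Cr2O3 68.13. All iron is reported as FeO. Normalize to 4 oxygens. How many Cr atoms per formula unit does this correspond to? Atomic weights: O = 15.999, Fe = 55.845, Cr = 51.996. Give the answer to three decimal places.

FeO (M=71.844): mol = 0.44819; Fe = 0.44819, O = 0.44819.
Cr2O3 (M=151.989): mol = 0.44826; Cr = 0.89652, O = 1.34478.
ΣO = 1.79297; factor = 4/ΣO = 2.23094.
Cr apfu = 0.89652 × 2.23094 = 2.000.

2.000 Cr apfu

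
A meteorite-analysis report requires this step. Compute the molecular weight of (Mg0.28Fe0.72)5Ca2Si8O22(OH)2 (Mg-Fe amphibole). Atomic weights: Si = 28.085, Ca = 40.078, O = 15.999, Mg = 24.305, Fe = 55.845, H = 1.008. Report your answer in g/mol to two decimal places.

The formula mass is the sum 1.40*24.305 + 3.60*55.845 + 2*40.078 + 8*28.085 + 24*15.999 + 2*1.008.

925.90 g/mol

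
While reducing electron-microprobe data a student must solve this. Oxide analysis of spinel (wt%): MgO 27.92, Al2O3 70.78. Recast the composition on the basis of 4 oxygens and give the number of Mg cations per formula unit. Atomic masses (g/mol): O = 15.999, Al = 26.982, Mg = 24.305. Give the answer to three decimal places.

0.998 Mg apfu

MgO (M=40.304): mol = 0.69274; Mg = 0.69274, O = 0.69274.
Al2O3 (M=101.961): mol = 0.69419; Al = 1.38838, O = 2.08257.
ΣO = 2.77531; factor = 4/ΣO = 1.44128.
Mg apfu = 0.69274 × 1.44128 = 0.998.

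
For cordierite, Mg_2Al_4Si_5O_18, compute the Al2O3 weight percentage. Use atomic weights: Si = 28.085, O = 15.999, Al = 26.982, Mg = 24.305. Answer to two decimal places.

34.86 wt%

M(Mg_2Al_4Si_5O_18) = 584.945 g/mol; M(Al2O3) = 101.961 g/mol.
Moles Al2O3 per formula unit = 4 Al ÷ 2 = 2.0000.
Al2O3 fraction = (2.0000 × 101.961) / 584.945 = 203.922/584.945 = 0.3486.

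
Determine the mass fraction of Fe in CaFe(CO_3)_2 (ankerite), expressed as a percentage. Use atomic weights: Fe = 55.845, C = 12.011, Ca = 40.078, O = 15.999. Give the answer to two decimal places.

Molar mass of CaFe(CO_3)_2: 1×40.078 + 1×55.845 + 2×12.011 + 6×15.999 = 215.939 g/mol.
Mass of Fe per formula unit: 1 × 55.845 = 55.845 g.
Weight fraction Fe = 55.845 / 215.939 = 0.2586.

25.86 mass %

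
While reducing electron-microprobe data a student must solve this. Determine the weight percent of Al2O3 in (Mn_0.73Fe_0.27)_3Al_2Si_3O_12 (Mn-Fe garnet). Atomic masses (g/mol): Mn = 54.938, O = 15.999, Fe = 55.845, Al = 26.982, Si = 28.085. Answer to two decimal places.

20.57 wt%

Formula mass = 495.756 g/mol.
2 Al → 1.0000 mol Al2O3 per formula unit; M(Al2O3) = 101.961, so Al2O3 mass = 101.961 g.
101.961/495.756 × 100 = 20.57 wt%.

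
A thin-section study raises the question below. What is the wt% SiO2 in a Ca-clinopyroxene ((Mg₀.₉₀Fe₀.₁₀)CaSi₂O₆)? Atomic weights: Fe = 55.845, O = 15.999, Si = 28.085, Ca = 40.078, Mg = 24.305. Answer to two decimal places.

54.70 wt%

Formula mass = 219.701 g/mol.
2 Si → 2.0000 mol SiO2 per formula unit; M(SiO2) = 60.083, so SiO2 mass = 120.166 g.
120.166/219.701 × 100 = 54.70 wt%.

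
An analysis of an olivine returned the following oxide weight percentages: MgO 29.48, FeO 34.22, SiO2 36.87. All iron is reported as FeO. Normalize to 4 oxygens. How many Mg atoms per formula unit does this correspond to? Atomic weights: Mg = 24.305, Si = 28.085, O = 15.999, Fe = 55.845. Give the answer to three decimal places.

1.202 Mg apfu

MgO: 29.48/40.304 = 0.73144 mol → 0.73144 mol Mg, 0.73144 mol O.
FeO: 34.22/71.844 = 0.47631 mol → 0.47631 mol Fe, 0.47631 mol O.
SiO2: 36.87/60.083 = 0.61365 mol → 0.61365 mol Si, 1.22730 mol O.
Total oxygen = 2.43505 mol. Normalization factor = 4/2.43505 = 1.64268.
Mg per 4 O = 0.73144 × 1.64268 = 1.202.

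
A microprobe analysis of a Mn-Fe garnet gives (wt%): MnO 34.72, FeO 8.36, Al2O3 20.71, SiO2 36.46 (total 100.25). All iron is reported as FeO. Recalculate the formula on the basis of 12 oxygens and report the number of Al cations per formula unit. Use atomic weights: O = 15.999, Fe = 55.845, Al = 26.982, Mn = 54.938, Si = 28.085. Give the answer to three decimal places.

MnO: 34.72/70.937 = 0.48945 mol → 0.48945 mol Mn, 0.48945 mol O.
FeO: 8.36/71.844 = 0.11636 mol → 0.11636 mol Fe, 0.11636 mol O.
Al2O3: 20.71/101.961 = 0.20312 mol → 0.40624 mol Al, 0.60936 mol O.
SiO2: 36.46/60.083 = 0.60683 mol → 0.60683 mol Si, 1.21366 mol O.
Total oxygen = 2.42883 mol. Normalization factor = 12/2.42883 = 4.94065.
Al per 12 O = 0.40624 × 4.94065 = 2.007.

2.007 Al apfu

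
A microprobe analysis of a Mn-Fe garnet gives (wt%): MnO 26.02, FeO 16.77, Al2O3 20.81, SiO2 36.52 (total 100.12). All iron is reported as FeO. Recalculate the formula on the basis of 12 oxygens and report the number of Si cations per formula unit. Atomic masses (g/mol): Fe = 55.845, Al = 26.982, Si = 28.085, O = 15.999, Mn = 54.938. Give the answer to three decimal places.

MnO: 26.02/70.937 = 0.36680 mol → 0.36680 mol Mn, 0.36680 mol O.
FeO: 16.77/71.844 = 0.23342 mol → 0.23342 mol Fe, 0.23342 mol O.
Al2O3: 20.81/101.961 = 0.20410 mol → 0.40820 mol Al, 0.61230 mol O.
SiO2: 36.52/60.083 = 0.60783 mol → 0.60783 mol Si, 1.21566 mol O.
Total oxygen = 2.42818 mol. Normalization factor = 12/2.42818 = 4.94197.
Si per 12 O = 0.60783 × 4.94197 = 3.004.

3.004 Si apfu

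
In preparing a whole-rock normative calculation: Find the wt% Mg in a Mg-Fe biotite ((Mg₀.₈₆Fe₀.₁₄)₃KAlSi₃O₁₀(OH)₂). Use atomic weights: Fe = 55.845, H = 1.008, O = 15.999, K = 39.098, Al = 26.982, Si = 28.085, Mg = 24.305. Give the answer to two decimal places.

M((Mg₀.₈₆Fe₀.₁₄)₃KAlSi₃O₁₀(OH)₂) = 430.501 g/mol.
Mg contributes 2.58 × 24.305 = 62.707 g per mole.
62.707/430.501 = 0.1457 → 14.57%.

14.57 weight percent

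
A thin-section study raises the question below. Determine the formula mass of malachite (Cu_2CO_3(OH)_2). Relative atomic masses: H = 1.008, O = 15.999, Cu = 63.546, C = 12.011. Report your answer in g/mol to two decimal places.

M = 2*63.546 + 1*12.011 + 5*15.999 + 2*1.008

221.11 g/mol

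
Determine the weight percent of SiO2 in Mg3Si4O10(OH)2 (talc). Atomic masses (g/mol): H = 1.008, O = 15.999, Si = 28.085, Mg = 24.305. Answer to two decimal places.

63.37 wt%

M(Mg3Si4O10(OH)2) = 379.259 g/mol; M(SiO2) = 60.083 g/mol.
Moles SiO2 per formula unit = 4 Si ÷ 1 = 4.0000.
SiO2 fraction = (4.0000 × 60.083) / 379.259 = 240.332/379.259 = 0.6337.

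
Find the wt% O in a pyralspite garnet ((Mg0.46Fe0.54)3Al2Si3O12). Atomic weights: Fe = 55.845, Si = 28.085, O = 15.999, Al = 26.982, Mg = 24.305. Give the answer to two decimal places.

M((Mg0.46Fe0.54)3Al2Si3O12) = 454.217 g/mol.
O contributes 12 × 15.999 = 191.988 g per mole.
191.988/454.217 = 0.4227 → 42.27%.

42.27 wt%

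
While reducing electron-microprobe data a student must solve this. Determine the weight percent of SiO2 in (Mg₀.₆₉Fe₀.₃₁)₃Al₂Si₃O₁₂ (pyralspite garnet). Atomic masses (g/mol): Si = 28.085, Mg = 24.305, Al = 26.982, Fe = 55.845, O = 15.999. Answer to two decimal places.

Formula mass = 432.454 g/mol.
3 Si → 3.0000 mol SiO2 per formula unit; M(SiO2) = 60.083, so SiO2 mass = 180.249 g.
180.249/432.454 × 100 = 41.68 wt%.

41.68 wt%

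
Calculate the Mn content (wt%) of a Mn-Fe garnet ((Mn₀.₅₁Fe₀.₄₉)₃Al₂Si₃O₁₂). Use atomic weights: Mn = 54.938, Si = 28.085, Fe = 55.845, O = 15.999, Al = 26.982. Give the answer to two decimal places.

16.93 wt%

Molar mass of (Mn₀.₅₁Fe₀.₄₉)₃Al₂Si₃O₁₂: 1.53*54.938 + 1.47*55.845 + 2*26.982 + 3*28.085 + 12*15.999 = 496.354 g/mol.
Mass of Mn per formula unit: 1.53 × 54.938 = 84.055 g.
Weight fraction Mn = 84.055 / 496.354 = 0.1693.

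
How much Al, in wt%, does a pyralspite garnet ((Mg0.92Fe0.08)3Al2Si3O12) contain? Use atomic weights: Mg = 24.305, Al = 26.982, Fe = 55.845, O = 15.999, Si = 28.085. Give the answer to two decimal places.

M((Mg0.92Fe0.08)3Al2Si3O12) = 410.692 g/mol.
Al contributes 2 × 26.982 = 53.964 g per mole.
53.964/410.692 = 0.1314 → 13.14%.

13.14 wt%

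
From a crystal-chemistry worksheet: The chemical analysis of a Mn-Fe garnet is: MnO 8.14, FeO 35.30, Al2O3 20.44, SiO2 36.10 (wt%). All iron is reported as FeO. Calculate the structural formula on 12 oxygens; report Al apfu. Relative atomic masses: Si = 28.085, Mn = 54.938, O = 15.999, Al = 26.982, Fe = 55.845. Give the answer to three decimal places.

MnO: 8.14/70.937 = 0.11475 mol → 0.11475 mol Mn, 0.11475 mol O.
FeO: 35.30/71.844 = 0.49134 mol → 0.49134 mol Fe, 0.49134 mol O.
Al2O3: 20.44/101.961 = 0.20047 mol → 0.40094 mol Al, 0.60141 mol O.
SiO2: 36.10/60.083 = 0.60084 mol → 0.60084 mol Si, 1.20168 mol O.
Total oxygen = 2.40918 mol. Normalization factor = 12/2.40918 = 4.98095.
Al per 12 O = 0.40094 × 4.98095 = 1.997.

1.997 Al apfu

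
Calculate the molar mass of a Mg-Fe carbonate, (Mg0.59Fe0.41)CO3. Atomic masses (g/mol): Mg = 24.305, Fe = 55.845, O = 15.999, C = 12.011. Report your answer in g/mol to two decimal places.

97.24 g/mol

M = 0.59(24.305) + 0.41(55.845) + 1(12.011) + 3(15.999)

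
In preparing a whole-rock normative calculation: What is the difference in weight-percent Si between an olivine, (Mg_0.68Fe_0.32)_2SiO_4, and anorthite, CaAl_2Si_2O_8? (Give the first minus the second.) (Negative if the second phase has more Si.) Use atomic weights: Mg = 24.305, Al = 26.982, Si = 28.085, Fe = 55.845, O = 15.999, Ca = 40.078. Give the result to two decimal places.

-2.73 percentage points

M((Mg_0.68Fe_0.32)_2SiO_4) = 160.877 g/mol, so wt% Si = 28.085/160.877 × 100 = 17.46%.
M(CaAl_2Si_2O_8) = 278.204 g/mol, so wt% Si = 56.170/278.204 × 100 = 20.19%.
17.46 − 20.19 = -2.73 pp.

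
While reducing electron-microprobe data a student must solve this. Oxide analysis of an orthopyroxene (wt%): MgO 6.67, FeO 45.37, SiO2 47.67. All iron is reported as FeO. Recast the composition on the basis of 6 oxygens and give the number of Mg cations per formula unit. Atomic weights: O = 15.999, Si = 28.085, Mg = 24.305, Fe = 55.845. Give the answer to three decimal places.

MgO (M=40.304): mol = 0.16549; Mg = 0.16549, O = 0.16549.
FeO (M=71.844): mol = 0.63151; Fe = 0.63151, O = 0.63151.
SiO2 (M=60.083): mol = 0.79340; Si = 0.79340, O = 1.58680.
ΣO = 2.38380; factor = 6/ΣO = 2.51699.
Mg apfu = 0.16549 × 2.51699 = 0.417.

0.417 Mg apfu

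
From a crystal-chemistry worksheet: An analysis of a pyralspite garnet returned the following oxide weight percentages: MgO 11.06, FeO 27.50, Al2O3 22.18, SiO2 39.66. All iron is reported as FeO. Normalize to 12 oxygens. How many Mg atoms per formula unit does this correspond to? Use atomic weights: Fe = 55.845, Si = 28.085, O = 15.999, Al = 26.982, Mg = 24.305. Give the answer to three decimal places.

11.06 wt% MgO ÷ 40.304 g/mol = 0.27441 mol, giving 0.27441 Mg and 0.27441 O.
27.50 wt% FeO ÷ 71.844 g/mol = 0.38277 mol, giving 0.38277 Fe and 0.38277 O.
22.18 wt% Al2O3 ÷ 101.961 g/mol = 0.21753 mol, giving 0.43506 Al and 0.65259 O.
39.66 wt% SiO2 ÷ 60.083 g/mol = 0.66009 mol, giving 0.66009 Si and 1.32018 O.
Oxygen sums to 2.62995; scaling by 12/2.62995 = 4.56282 puts the formula on 12 O.
Mg: 0.27441 × 4.56282 = 1.252 atoms per formula unit.

1.252 Mg apfu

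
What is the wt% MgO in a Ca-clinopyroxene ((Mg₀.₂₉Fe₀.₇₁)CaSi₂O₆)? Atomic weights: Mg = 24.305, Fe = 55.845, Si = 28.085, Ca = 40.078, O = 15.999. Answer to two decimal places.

Molar mass of (Mg₀.₂₉Fe₀.₇₁)CaSi₂O₆ = 0.29×24.305 + 0.71×55.845 + 1×40.078 + 2×28.085 + 6×15.999 = 238.940 g/mol.
Each formula unit contains 0.29 Mg, equivalent to 0.29/1 = 0.2900 mol MgO.
M(MgO) = 1×24.305 + 1×15.999 = 40.304 g/mol.
Mass of MgO per formula unit = 0.2900 × 40.304 = 11.688 g.
MgO wt% = 11.688 / 238.940 × 100 = 4.89%.

4.89 wt%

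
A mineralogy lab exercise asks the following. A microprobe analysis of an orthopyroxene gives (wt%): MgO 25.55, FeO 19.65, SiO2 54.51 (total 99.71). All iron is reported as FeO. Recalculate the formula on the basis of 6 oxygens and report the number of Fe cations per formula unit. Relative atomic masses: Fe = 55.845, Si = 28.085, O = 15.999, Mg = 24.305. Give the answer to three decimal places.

0.603 Fe apfu

MgO (M=40.304): mol = 0.63393; Mg = 0.63393, O = 0.63393.
FeO (M=71.844): mol = 0.27351; Fe = 0.27351, O = 0.27351.
SiO2 (M=60.083): mol = 0.90724; Si = 0.90724, O = 1.81448.
ΣO = 2.72192; factor = 6/ΣO = 2.20433.
Fe apfu = 0.27351 × 2.20433 = 0.603.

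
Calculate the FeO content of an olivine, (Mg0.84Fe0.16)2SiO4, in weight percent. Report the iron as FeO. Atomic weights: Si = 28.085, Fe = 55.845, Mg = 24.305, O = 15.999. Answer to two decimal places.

15.25 wt%

M((Mg0.84Fe0.16)2SiO4) = 150.784 g/mol; M(FeO) = 71.844 g/mol.
Moles FeO per formula unit = 0.32 Fe ÷ 1 = 0.3200.
FeO fraction = (0.3200 × 71.844) / 150.784 = 22.990/150.784 = 0.1525.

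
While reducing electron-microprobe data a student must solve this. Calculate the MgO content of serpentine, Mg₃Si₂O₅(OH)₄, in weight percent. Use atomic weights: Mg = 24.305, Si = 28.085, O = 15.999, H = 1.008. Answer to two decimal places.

Molar mass of Mg₃Si₂O₅(OH)₄ = 3*24.305 + 2*28.085 + 9*15.999 + 4*1.008 = 277.108 g/mol.
Each formula unit contains 3 Mg, equivalent to 3/1 = 3.0000 mol MgO.
M(MgO) = 1×24.305 + 1×15.999 = 40.304 g/mol.
Mass of MgO per formula unit = 3.0000 × 40.304 = 120.912 g.
MgO wt% = 120.912 / 277.108 × 100 = 43.63%.

43.63 wt%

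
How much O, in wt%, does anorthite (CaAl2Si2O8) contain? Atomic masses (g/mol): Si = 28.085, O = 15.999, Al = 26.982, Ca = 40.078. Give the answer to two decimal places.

46.01 wt%

Molar mass of CaAl2Si2O8: 1×40.078 + 2×26.982 + 2×28.085 + 8×15.999 = 278.204 g/mol.
Mass of O per formula unit: 8 × 15.999 = 127.992 g.
Weight fraction O = 127.992 / 278.204 = 0.4601.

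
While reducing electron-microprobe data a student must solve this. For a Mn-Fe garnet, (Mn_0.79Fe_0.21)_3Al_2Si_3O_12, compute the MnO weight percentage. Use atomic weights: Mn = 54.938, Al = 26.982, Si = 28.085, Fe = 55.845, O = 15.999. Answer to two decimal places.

M((Mn_0.79Fe_0.21)_3Al_2Si_3O_12) = 495.592 g/mol; M(MnO) = 70.937 g/mol.
Moles MnO per formula unit = 2.37 Mn ÷ 1 = 2.3700.
MnO fraction = (2.3700 × 70.937) / 495.592 = 168.121/495.592 = 0.3392.

33.92 wt%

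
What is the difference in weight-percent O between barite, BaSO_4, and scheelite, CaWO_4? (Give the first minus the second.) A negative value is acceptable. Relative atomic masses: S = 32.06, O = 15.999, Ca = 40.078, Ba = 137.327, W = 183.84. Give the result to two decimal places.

M(BaSO_4) = 233.383 g/mol, so wt% O = 63.996/233.383 × 100 = 27.42%.
M(CaWO_4) = 287.914 g/mol, so wt% O = 63.996/287.914 × 100 = 22.23%.
27.42 − 22.23 = 5.19 pp.

5.19 percentage points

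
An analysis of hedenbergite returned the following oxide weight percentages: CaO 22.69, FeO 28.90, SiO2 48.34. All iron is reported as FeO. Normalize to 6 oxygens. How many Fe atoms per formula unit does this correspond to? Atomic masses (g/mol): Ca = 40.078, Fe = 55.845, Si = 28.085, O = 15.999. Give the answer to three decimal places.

CaO: 22.69/56.077 = 0.40462 mol → 0.40462 mol Ca, 0.40462 mol O.
FeO: 28.90/71.844 = 0.40226 mol → 0.40226 mol Fe, 0.40226 mol O.
SiO2: 48.34/60.083 = 0.80455 mol → 0.80455 mol Si, 1.60910 mol O.
Total oxygen = 2.41598 mol. Normalization factor = 6/2.41598 = 2.48346.
Fe per 6 O = 0.40226 × 2.48346 = 0.999.

0.999 Fe apfu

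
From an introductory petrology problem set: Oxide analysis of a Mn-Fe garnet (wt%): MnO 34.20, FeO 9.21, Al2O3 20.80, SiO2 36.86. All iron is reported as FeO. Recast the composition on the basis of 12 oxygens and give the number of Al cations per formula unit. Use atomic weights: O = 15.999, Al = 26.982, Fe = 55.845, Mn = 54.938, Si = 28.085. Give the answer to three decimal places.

MnO: 34.20/70.937 = 0.48212 mol → 0.48212 mol Mn, 0.48212 mol O.
FeO: 9.21/71.844 = 0.12819 mol → 0.12819 mol Fe, 0.12819 mol O.
Al2O3: 20.80/101.961 = 0.20400 mol → 0.40800 mol Al, 0.61200 mol O.
SiO2: 36.86/60.083 = 0.61348 mol → 0.61348 mol Si, 1.22696 mol O.
Total oxygen = 2.44927 mol. Normalization factor = 12/2.44927 = 4.89942.
Al per 12 O = 0.40800 × 4.89942 = 1.999.

1.999 Al apfu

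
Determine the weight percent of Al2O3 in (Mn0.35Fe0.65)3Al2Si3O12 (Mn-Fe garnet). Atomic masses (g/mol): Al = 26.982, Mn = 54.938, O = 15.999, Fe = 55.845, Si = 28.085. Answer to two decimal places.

Molar mass of (Mn0.35Fe0.65)3Al2Si3O12 = 1.05·54.938 + 1.95·55.845 + 2·26.982 + 3·28.085 + 12·15.999 = 496.790 g/mol.
Each formula unit contains 2 Al, equivalent to 2/2 = 1.0000 mol Al2O3.
M(Al2O3) = 2×26.982 + 3×15.999 = 101.961 g/mol.
Mass of Al2O3 per formula unit = 1.0000 × 101.961 = 101.961 g.
Al2O3 wt% = 101.961 / 496.790 × 100 = 20.52%.

20.52 wt%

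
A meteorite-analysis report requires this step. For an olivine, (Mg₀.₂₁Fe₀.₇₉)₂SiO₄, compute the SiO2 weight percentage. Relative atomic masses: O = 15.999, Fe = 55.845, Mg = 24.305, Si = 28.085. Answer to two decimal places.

31.54 wt%

Molar mass of (Mg₀.₂₁Fe₀.₇₉)₂SiO₄ = 0.42*24.305 + 1.58*55.845 + 1*28.085 + 4*15.999 = 190.524 g/mol.
Each formula unit contains 1 Si, equivalent to 1/1 = 1.0000 mol SiO2.
M(SiO2) = 1×28.085 + 2×15.999 = 60.083 g/mol.
Mass of SiO2 per formula unit = 1.0000 × 60.083 = 60.083 g.
SiO2 wt% = 60.083 / 190.524 × 100 = 31.54%.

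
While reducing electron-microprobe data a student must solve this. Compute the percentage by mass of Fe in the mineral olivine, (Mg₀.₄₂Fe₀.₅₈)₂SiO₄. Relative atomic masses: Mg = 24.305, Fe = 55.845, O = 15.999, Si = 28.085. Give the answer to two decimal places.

Formula mass = 0.84×24.305 + 1.16×55.845 + 1×28.085 + 4×15.999 = 177.277 g/mol, of which 64.780 g is Fe.
So Fe makes up 64.780/177.277 = 0.3654 of the mass, i.e. 36.54%.

36.54 mass %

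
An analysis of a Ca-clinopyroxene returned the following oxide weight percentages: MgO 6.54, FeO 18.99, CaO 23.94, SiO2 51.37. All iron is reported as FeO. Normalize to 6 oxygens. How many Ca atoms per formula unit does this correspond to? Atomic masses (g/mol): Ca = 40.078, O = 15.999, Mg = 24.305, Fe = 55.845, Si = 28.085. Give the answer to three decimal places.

0.999 Ca apfu

MgO (M=40.304): mol = 0.16227; Mg = 0.16227, O = 0.16227.
FeO (M=71.844): mol = 0.26432; Fe = 0.26432, O = 0.26432.
CaO (M=56.077): mol = 0.42691; Ca = 0.42691, O = 0.42691.
SiO2 (M=60.083): mol = 0.85498; Si = 0.85498, O = 1.70996.
ΣO = 2.56346; factor = 6/ΣO = 2.34059.
Ca apfu = 0.42691 × 2.34059 = 0.999.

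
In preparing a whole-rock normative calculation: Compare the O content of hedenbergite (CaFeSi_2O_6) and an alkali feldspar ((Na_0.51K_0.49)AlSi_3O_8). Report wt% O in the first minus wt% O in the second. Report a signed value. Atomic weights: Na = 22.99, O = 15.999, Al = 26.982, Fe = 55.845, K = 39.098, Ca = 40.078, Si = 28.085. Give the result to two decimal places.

-8.69 percentage points

First mineral: 95.994 g O in 248.087 g formula = 38.69 wt% O.
Second mineral: 127.992 g O in 270.112 g formula = 47.38 wt% O.
38.69% − 47.38% gives a difference of -8.69 percentage points.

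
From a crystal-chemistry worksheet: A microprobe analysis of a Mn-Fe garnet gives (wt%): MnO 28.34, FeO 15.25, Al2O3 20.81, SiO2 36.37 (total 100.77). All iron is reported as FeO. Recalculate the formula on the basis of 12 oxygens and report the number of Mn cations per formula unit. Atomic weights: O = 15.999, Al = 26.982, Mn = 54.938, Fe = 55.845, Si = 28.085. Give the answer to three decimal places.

1.969 Mn apfu

MnO (M=70.937): mol = 0.39951; Mn = 0.39951, O = 0.39951.
FeO (M=71.844): mol = 0.21227; Fe = 0.21227, O = 0.21227.
Al2O3 (M=101.961): mol = 0.20410; Al = 0.40820, O = 0.61230.
SiO2 (M=60.083): mol = 0.60533; Si = 0.60533, O = 1.21066.
ΣO = 2.43474; factor = 12/ΣO = 4.92866.
Mn apfu = 0.39951 × 4.92866 = 1.969.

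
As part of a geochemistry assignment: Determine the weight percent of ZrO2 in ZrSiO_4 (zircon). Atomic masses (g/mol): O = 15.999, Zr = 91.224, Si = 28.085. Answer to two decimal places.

Molar mass of ZrSiO_4 = 1*91.224 + 1*28.085 + 4*15.999 = 183.305 g/mol.
Each formula unit contains 1 Zr, equivalent to 1/1 = 1.0000 mol ZrO2.
M(ZrO2) = 1×91.224 + 2×15.999 = 123.222 g/mol.
Mass of ZrO2 per formula unit = 1.0000 × 123.222 = 123.222 g.
ZrO2 wt% = 123.222 / 183.305 × 100 = 67.22%.

67.22 wt%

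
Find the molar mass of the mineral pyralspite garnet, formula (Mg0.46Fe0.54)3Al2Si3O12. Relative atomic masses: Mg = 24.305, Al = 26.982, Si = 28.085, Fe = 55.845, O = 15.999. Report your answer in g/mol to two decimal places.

Mg: 1.38 × 24.305 = 33.5409
Fe: 1.62 × 55.845 = 90.4689
Al: 2 × 26.982 = 53.9640
Si: 3 × 28.085 = 84.2550
O: 12 × 15.999 = 191.9880
Summing the contributions gives the formula mass.

454.22 g/mol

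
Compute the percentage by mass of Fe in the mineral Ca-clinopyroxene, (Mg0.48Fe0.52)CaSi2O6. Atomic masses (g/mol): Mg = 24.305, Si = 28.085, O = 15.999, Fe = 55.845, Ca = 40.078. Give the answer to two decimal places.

12.47 mass %

Formula mass = 0.48×24.305 + 0.52×55.845 + 1×40.078 + 2×28.085 + 6×15.999 = 232.948 g/mol, of which 29.039 g is Fe.
So Fe makes up 29.039/232.948 = 0.1247 of the mass, i.e. 12.47%.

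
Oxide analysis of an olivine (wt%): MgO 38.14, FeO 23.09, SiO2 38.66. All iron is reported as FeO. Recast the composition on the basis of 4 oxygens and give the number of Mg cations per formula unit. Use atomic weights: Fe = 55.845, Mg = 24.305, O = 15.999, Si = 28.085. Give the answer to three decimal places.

MgO (M=40.304): mol = 0.94631; Mg = 0.94631, O = 0.94631.
FeO (M=71.844): mol = 0.32139; Fe = 0.32139, O = 0.32139.
SiO2 (M=60.083): mol = 0.64344; Si = 0.64344, O = 1.28688.
ΣO = 2.55458; factor = 4/ΣO = 1.56582.
Mg apfu = 0.94631 × 1.56582 = 1.482.

1.482 Mg apfu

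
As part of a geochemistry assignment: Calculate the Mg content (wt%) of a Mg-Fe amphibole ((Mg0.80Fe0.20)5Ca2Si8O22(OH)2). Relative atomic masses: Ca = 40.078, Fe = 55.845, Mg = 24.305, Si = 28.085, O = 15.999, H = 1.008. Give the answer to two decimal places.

11.52 wt%

Molar mass of (Mg0.80Fe0.20)5Ca2Si8O22(OH)2: 4×24.305 + 1×55.845 + 2×40.078 + 8×28.085 + 24×15.999 + 2×1.008 = 843.893 g/mol.
Mass of Mg per formula unit: 4 × 24.305 = 97.220 g.
Weight fraction Mg = 97.220 / 843.893 = 0.1152.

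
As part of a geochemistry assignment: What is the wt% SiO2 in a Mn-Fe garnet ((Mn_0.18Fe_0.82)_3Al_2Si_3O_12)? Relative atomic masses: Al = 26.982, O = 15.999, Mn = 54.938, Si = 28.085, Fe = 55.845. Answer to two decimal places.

36.25 wt%

Formula mass = 497.252 g/mol.
3 Si → 3.0000 mol SiO2 per formula unit; M(SiO2) = 60.083, so SiO2 mass = 180.249 g.
180.249/497.252 × 100 = 36.25 wt%.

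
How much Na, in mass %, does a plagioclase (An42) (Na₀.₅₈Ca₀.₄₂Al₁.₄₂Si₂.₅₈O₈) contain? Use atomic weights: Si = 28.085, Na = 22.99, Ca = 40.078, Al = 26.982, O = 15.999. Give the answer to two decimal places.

4.96 mass %

Formula mass = 0.58×22.99 + 0.42×40.078 + 1.42×26.982 + 2.58×28.085 + 8×15.999 = 268.933 g/mol, of which 13.334 g is Na.
So Na makes up 13.334/268.933 = 0.0496 of the mass, i.e. 4.96%.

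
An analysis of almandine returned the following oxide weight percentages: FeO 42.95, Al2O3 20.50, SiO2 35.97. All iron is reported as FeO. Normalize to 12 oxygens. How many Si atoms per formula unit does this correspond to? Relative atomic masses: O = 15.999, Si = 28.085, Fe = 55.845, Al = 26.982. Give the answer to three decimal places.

FeO: 42.95/71.844 = 0.59782 mol → 0.59782 mol Fe, 0.59782 mol O.
Al2O3: 20.50/101.961 = 0.20106 mol → 0.40212 mol Al, 0.60318 mol O.
SiO2: 35.97/60.083 = 0.59867 mol → 0.59867 mol Si, 1.19734 mol O.
Total oxygen = 2.39834 mol. Normalization factor = 12/2.39834 = 5.00346.
Si per 12 O = 0.59867 × 5.00346 = 2.995.

2.995 Si apfu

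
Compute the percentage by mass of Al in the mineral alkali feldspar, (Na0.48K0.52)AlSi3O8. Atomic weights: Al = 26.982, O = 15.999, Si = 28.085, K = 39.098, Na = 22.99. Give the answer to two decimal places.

M((Na0.48K0.52)AlSi3O8) = 270.595 g/mol.
Al contributes 1 × 26.982 = 26.982 g per mole.
26.982/270.595 = 0.0997 → 9.97%.

9.97 weight percent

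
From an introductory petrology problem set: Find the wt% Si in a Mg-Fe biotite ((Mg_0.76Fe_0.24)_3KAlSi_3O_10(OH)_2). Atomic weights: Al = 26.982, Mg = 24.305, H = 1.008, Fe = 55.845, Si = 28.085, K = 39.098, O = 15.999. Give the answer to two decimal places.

19.15 wt%

M((Mg_0.76Fe_0.24)_3KAlSi_3O_10(OH)_2) = 439.963 g/mol.
Si contributes 3 × 28.085 = 84.255 g per mole.
84.255/439.963 = 0.1915 → 19.15%.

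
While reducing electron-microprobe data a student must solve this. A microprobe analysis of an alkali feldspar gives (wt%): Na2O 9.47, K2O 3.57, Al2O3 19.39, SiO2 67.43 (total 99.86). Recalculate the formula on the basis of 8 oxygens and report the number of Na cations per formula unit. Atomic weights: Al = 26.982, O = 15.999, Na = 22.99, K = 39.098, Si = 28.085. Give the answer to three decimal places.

0.813 Na apfu

9.47 wt% Na2O ÷ 61.979 g/mol = 0.15279 mol, giving 0.30558 Na and 0.15279 O.
3.57 wt% K2O ÷ 94.195 g/mol = 0.03790 mol, giving 0.07580 K and 0.03790 O.
19.39 wt% Al2O3 ÷ 101.961 g/mol = 0.19017 mol, giving 0.38034 Al and 0.57051 O.
67.43 wt% SiO2 ÷ 60.083 g/mol = 1.12228 mol, giving 1.12228 Si and 2.24456 O.
Oxygen sums to 3.00576; scaling by 8/3.00576 = 2.66156 puts the formula on 8 O.
Na: 0.30558 × 2.66156 = 0.813 atoms per formula unit.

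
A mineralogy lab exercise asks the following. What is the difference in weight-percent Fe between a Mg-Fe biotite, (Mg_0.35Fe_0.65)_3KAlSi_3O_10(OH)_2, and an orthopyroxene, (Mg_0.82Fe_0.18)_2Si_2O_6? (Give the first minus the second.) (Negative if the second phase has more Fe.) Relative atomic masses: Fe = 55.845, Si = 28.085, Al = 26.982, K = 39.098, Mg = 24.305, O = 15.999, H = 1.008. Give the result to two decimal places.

Fe in (Mg_0.35Fe_0.65)_3KAlSi_3O_10(OH)_2: molar mass 478.757 g/mol; 1.95×55.845 = 108.898 g → 22.75 wt%.
Fe in (Mg_0.82Fe_0.18)_2Si_2O_6: molar mass 212.128 g/mol; 0.36×55.845 = 20.104 g → 9.48 wt%.
Difference = 22.75 − 9.48 = 13.27 percentage points.

13.27 percentage points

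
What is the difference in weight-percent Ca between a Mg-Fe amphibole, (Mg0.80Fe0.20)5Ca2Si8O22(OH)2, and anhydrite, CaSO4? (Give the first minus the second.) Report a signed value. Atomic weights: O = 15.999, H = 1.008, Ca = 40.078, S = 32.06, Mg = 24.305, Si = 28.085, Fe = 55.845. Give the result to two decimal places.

-19.94 percentage points

Ca in (Mg0.80Fe0.20)5Ca2Si8O22(OH)2: molar mass 843.893 g/mol; 2×40.078 = 80.156 g → 9.50 wt%.
Ca in CaSO4: molar mass 136.134 g/mol; 1×40.078 = 40.078 g → 29.44 wt%.
Difference = 9.50 − 29.44 = -19.94 percentage points.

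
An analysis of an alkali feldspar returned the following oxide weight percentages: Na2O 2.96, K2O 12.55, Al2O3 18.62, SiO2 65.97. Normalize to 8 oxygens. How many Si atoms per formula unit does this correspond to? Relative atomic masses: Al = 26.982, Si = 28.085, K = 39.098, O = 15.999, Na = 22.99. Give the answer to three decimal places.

Na2O: 2.96/61.979 = 0.04776 mol → 0.09552 mol Na, 0.04776 mol O.
K2O: 12.55/94.195 = 0.13323 mol → 0.26646 mol K, 0.13323 mol O.
Al2O3: 18.62/101.961 = 0.18262 mol → 0.36524 mol Al, 0.54786 mol O.
SiO2: 65.97/60.083 = 1.09798 mol → 1.09798 mol Si, 2.19596 mol O.
Total oxygen = 2.92481 mol. Normalization factor = 8/2.92481 = 2.73522.
Si per 8 O = 1.09798 × 2.73522 = 3.003.

3.003 Si apfu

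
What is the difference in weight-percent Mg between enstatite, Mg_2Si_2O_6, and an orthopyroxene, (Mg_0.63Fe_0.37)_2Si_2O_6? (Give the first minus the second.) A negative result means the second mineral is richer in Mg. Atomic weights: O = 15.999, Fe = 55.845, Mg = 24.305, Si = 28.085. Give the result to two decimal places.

M(Mg_2Si_2O_6) = 200.774 g/mol, so wt% Mg = 48.610/200.774 × 100 = 24.21%.
M((Mg_0.63Fe_0.37)_2Si_2O_6) = 224.114 g/mol, so wt% Mg = 30.624/224.114 × 100 = 13.66%.
24.21 − 13.66 = 10.55 pp.

10.55 percentage points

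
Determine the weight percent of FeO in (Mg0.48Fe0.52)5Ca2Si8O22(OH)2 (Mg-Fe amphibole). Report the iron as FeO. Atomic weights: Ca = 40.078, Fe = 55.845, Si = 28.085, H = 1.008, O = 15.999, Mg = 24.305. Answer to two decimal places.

M((Mg0.48Fe0.52)5Ca2Si8O22(OH)2) = 894.357 g/mol; M(FeO) = 71.844 g/mol.
Moles FeO per formula unit = 2.60 Fe ÷ 1 = 2.6000.
FeO fraction = (2.6000 × 71.844) / 894.357 = 186.794/894.357 = 0.2089.

20.89 wt%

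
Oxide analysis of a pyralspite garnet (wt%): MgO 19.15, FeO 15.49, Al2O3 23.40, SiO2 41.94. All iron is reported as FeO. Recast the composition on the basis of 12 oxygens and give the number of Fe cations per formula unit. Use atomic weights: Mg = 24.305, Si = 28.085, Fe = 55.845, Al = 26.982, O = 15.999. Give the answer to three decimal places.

0.932 Fe apfu

19.15 wt% MgO ÷ 40.304 g/mol = 0.47514 mol, giving 0.47514 Mg and 0.47514 O.
15.49 wt% FeO ÷ 71.844 g/mol = 0.21561 mol, giving 0.21561 Fe and 0.21561 O.
23.40 wt% Al2O3 ÷ 101.961 g/mol = 0.22950 mol, giving 0.45900 Al and 0.68850 O.
41.94 wt% SiO2 ÷ 60.083 g/mol = 0.69803 mol, giving 0.69803 Si and 1.39606 O.
Oxygen sums to 2.77531; scaling by 12/2.77531 = 4.32384 puts the formula on 12 O.
Fe: 0.21561 × 4.32384 = 0.932 atoms per formula unit.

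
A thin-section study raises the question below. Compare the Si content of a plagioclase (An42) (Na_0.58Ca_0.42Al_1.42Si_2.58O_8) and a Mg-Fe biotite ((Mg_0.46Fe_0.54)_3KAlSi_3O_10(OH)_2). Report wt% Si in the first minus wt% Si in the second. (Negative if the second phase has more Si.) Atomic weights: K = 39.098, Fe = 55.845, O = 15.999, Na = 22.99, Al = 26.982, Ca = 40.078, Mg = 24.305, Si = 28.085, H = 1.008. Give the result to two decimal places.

Si in Na_0.58Ca_0.42Al_1.42Si_2.58O_8: molar mass 268.933 g/mol; 2.58×28.085 = 72.459 g → 26.94 wt%.
Si in (Mg_0.46Fe_0.54)_3KAlSi_3O_10(OH)_2: molar mass 468.349 g/mol; 3×28.085 = 84.255 g → 17.99 wt%.
Difference = 26.94 − 17.99 = 8.95 percentage points.

8.95 percentage points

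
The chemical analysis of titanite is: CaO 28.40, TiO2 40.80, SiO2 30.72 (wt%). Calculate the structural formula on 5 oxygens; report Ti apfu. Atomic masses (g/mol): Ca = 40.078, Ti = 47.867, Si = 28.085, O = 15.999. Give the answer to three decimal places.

1.001 Ti apfu

28.40 wt% CaO ÷ 56.077 g/mol = 0.50645 mol, giving 0.50645 Ca and 0.50645 O.
40.80 wt% TiO2 ÷ 79.865 g/mol = 0.51086 mol, giving 0.51086 Ti and 1.02172 O.
30.72 wt% SiO2 ÷ 60.083 g/mol = 0.51129 mol, giving 0.51129 Si and 1.02258 O.
Oxygen sums to 2.55075; scaling by 5/2.55075 = 1.96021 puts the formula on 5 O.
Ti: 0.51086 × 1.96021 = 1.001 atoms per formula unit.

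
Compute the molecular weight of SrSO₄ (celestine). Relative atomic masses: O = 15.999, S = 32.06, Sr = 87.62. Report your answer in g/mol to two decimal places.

183.68 g/mol

Sr: 1 × 87.62 = 87.6200
S: 1 × 32.06 = 32.0600
O: 4 × 15.999 = 63.9960
Summing the contributions gives the formula mass.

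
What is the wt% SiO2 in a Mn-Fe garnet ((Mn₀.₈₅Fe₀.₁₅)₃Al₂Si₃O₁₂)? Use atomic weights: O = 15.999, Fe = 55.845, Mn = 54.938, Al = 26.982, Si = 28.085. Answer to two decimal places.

Formula mass = 495.429 g/mol.
3 Si → 3.0000 mol SiO2 per formula unit; M(SiO2) = 60.083, so SiO2 mass = 180.249 g.
180.249/495.429 × 100 = 36.38 wt%.

36.38 wt%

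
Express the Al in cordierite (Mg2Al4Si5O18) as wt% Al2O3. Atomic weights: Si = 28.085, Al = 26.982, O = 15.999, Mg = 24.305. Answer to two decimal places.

Formula mass = 584.945 g/mol.
4 Al → 2.0000 mol Al2O3 per formula unit; M(Al2O3) = 101.961, so Al2O3 mass = 203.922 g.
203.922/584.945 × 100 = 34.86 wt%.

34.86 wt%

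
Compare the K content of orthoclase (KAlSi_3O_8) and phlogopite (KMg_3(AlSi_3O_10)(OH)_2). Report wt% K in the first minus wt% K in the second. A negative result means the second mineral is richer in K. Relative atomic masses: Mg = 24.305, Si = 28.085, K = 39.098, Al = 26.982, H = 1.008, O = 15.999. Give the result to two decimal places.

4.68 percentage points

M(KAlSi_3O_8) = 278.327 g/mol, so wt% K = 39.098/278.327 × 100 = 14.05%.
M(KMg_3(AlSi_3O_10)(OH)_2) = 417.254 g/mol, so wt% K = 39.098/417.254 × 100 = 9.37%.
14.05 − 9.37 = 4.68 pp.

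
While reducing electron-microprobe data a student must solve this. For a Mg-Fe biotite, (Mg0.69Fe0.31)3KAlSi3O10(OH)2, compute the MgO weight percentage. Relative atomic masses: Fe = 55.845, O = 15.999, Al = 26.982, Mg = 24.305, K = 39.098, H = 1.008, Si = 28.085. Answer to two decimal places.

18.68 wt%

M((Mg0.69Fe0.31)3KAlSi3O10(OH)2) = 446.586 g/mol; M(MgO) = 40.304 g/mol.
Moles MgO per formula unit = 2.07 Mg ÷ 1 = 2.0700.
MgO fraction = (2.0700 × 40.304) / 446.586 = 83.429/446.586 = 0.1868.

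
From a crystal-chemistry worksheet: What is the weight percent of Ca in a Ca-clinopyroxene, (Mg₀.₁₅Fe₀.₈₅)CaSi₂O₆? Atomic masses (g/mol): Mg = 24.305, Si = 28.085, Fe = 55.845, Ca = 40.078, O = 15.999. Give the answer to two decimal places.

Formula mass = 0.15×24.305 + 0.85×55.845 + 1×40.078 + 2×28.085 + 6×15.999 = 243.356 g/mol, of which 40.078 g is Ca.
So Ca makes up 40.078/243.356 = 0.1647 of the mass, i.e. 16.47%.

16.47 wt%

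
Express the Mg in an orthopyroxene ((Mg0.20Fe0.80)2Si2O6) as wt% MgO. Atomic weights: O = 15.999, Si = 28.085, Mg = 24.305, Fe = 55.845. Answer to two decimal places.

Formula mass = 251.238 g/mol.
0.40 Mg → 0.4000 mol MgO per formula unit; M(MgO) = 40.304, so MgO mass = 16.122 g.
16.122/251.238 × 100 = 6.42 wt%.

6.42 wt%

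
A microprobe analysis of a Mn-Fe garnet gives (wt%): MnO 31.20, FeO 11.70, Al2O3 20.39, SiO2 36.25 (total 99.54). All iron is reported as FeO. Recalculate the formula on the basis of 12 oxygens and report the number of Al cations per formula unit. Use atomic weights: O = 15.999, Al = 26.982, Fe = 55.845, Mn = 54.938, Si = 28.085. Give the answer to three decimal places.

1.992 Al apfu

MnO (M=70.937): mol = 0.43983; Mn = 0.43983, O = 0.43983.
FeO (M=71.844): mol = 0.16285; Fe = 0.16285, O = 0.16285.
Al2O3 (M=101.961): mol = 0.19998; Al = 0.39996, O = 0.59994.
SiO2 (M=60.083): mol = 0.60333; Si = 0.60333, O = 1.20666.
ΣO = 2.40928; factor = 12/ΣO = 4.98074.
Al apfu = 0.39996 × 4.98074 = 1.992.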